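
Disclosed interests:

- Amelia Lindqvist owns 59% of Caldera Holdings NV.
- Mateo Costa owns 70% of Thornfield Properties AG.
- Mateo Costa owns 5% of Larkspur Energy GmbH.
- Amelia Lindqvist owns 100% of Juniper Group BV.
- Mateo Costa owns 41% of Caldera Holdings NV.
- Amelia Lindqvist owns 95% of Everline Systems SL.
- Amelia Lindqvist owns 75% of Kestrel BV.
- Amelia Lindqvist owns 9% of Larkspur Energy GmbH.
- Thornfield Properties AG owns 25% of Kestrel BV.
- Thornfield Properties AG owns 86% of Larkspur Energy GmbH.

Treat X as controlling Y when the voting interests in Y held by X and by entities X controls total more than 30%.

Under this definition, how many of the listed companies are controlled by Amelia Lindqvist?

Amelia holds 95% of Everline, so Amelia controls Everline.
Amelia holds 59% of Caldera, so Amelia controls Caldera.
Amelia holds 75% of Kestrel, so Amelia controls Kestrel.
Amelia holds 100% of Juniper, so Amelia controls Juniper.
No other company's threshold is met.
Amelia controls 4 companies.

4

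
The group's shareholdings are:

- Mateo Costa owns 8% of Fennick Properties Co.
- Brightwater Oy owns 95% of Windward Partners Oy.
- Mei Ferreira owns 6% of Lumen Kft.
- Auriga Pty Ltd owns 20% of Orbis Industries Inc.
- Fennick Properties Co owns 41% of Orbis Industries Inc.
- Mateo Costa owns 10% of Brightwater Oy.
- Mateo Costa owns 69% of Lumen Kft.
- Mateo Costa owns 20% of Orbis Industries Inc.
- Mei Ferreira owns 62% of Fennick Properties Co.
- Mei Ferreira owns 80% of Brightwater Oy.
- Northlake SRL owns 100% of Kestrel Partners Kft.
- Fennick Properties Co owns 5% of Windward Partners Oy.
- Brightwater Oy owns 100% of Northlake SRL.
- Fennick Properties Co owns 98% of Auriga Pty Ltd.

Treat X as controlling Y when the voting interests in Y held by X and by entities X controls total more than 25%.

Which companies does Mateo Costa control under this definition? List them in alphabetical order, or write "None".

Lumen Kft

Mateo holds 69% of Lumen, so Mateo controls Lumen.
No other company's threshold is met.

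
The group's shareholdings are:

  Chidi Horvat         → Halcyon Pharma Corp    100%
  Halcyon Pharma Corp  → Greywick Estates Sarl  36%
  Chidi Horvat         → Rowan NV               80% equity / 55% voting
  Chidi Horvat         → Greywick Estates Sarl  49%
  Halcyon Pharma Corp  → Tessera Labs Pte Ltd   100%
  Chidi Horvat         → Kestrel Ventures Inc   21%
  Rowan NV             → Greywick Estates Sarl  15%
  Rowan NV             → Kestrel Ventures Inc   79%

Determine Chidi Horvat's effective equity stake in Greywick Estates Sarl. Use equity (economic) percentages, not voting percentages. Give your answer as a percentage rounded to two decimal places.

97.00%

Chidi reaches Greywick along 3 paths.
Direct stake: 49% = 49%.
Via Halcyon: 100% × 36% = 36%.
Via Rowan: 80% × 15% = 12%.
Total: 49% + 36% + 12% = 97%.
Rounded: 97.00%.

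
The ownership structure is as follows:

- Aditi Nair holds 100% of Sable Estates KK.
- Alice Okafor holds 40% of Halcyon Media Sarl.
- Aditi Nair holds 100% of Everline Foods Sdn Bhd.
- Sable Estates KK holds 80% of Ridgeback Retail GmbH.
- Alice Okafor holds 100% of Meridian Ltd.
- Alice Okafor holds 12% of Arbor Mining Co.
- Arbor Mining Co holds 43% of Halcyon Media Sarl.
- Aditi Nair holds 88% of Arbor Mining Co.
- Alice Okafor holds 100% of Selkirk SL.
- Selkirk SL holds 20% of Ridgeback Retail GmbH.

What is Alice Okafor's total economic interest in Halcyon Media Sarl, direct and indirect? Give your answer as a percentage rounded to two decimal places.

45.16%

Alice reaches Halcyon along 2 paths.
Via Arbor: 12% × 43% = 5.16%.
Direct stake: 40% = 40%.
Total: 5.16% + 40% = 45.16%.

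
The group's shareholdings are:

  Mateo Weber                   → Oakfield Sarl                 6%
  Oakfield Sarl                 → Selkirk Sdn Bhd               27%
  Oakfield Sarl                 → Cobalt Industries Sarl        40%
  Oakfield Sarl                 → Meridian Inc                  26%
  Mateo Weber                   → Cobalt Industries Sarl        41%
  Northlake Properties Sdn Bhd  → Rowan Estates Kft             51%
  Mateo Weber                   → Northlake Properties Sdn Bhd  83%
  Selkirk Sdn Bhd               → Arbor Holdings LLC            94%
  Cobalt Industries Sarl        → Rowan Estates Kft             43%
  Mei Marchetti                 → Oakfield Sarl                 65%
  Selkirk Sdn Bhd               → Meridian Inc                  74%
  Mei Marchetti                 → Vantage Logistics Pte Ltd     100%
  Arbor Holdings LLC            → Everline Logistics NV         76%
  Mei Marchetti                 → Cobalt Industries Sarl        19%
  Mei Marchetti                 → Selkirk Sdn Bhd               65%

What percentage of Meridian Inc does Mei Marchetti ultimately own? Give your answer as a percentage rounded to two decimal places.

77.99%

Mei reaches Meridian along 3 paths.
Via Selkirk: 65% × 74% = 48.1%.
Via Oakfield → Selkirk: 65% × 27% × 74% = 12.987%.
Via Oakfield: 65% × 26% = 16.9%.
Total: 48.1% + 12.987% + 16.9% = 77.987%.
Rounded: 77.99%.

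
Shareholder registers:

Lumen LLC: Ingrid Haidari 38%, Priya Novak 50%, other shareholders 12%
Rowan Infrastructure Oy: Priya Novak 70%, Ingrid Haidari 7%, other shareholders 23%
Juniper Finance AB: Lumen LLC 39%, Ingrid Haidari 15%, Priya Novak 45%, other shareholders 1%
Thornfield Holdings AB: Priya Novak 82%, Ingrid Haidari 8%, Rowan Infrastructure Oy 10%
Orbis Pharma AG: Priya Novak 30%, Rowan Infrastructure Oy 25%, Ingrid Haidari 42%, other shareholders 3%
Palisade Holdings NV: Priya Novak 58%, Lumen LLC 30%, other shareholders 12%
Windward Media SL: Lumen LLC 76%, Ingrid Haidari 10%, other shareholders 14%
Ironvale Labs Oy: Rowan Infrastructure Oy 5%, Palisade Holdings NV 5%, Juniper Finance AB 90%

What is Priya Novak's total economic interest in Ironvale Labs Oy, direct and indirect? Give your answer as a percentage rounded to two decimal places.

Priya reaches Ironvale along 5 paths.
Via Rowan: 70% × 5% = 3.5%.
Via Palisade: 58% × 5% = 2.9%.
Via Lumen → Palisade: 50% × 30% × 5% = 0.75%.
Via Lumen → Juniper: 50% × 39% × 90% = 17.55%.
Via Juniper: 45% × 90% = 40.5%.
Total: 3.5% + 2.9% + 0.75% + 17.55% + 40.5% = 65.2%.
Rounded: 65.20%.

65.20%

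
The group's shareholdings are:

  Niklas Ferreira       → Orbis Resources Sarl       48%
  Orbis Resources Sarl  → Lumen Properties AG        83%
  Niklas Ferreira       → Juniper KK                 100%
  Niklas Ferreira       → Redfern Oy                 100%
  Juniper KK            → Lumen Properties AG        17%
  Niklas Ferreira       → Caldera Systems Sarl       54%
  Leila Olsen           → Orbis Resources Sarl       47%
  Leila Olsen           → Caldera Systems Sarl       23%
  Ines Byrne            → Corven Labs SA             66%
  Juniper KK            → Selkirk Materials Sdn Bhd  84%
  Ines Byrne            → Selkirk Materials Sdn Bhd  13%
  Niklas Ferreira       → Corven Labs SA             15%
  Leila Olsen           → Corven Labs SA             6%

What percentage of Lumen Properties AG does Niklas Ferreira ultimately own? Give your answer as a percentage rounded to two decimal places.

56.84%

Niklas reaches Lumen along 2 paths.
Via Juniper: 100% × 17% = 17%.
Via Orbis: 48% × 83% = 39.84%.
Total: 17% + 39.84% = 56.84%.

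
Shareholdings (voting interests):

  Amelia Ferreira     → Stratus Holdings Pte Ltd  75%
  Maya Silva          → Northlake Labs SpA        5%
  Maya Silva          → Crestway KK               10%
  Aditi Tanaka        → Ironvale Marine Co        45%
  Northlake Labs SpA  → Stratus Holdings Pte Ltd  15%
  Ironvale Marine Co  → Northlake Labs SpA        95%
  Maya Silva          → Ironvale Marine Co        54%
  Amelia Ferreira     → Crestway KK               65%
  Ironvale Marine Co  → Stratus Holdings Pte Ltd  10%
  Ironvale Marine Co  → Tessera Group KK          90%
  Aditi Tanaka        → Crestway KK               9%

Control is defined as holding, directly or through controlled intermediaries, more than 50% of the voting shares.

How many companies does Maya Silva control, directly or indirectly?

Maya holds 54% of Ironvale, so Maya controls Ironvale.
Ironvale and Maya together hold 95% + 5% = 100% of Northlake, so Maya controls Northlake.
Ironvale holds 90% of Tessera, so Maya controls Tessera.
No other company's threshold is met.
Maya controls 3 companies.

3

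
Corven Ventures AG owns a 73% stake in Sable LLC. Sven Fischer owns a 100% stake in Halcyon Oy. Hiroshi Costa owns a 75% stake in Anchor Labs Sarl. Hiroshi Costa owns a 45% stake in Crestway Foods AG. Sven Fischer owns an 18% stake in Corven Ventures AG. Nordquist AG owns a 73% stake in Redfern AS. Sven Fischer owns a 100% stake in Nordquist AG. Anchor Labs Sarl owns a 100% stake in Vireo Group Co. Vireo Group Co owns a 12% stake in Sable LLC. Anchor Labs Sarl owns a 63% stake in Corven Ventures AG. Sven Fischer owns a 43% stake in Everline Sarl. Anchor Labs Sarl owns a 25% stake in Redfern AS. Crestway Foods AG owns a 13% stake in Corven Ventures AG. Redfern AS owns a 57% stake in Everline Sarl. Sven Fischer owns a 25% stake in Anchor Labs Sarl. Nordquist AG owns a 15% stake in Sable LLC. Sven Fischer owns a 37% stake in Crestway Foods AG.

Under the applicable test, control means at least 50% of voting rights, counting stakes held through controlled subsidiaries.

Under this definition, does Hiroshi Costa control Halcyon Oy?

Hiroshi holds 75% of Anchor, so Hiroshi controls Anchor.
Anchor holds 100% of Vireo, so Hiroshi controls Vireo.
Anchor holds 63% of Corven, so Hiroshi controls Corven.
Corven and Vireo together hold 73% + 12% = 85% of Sable, so Hiroshi controls Sable.
Neither Hiroshi nor any entity Hiroshi controls holds any voting interest in Halcyon.
So Hiroshi does not control Halcyon.

No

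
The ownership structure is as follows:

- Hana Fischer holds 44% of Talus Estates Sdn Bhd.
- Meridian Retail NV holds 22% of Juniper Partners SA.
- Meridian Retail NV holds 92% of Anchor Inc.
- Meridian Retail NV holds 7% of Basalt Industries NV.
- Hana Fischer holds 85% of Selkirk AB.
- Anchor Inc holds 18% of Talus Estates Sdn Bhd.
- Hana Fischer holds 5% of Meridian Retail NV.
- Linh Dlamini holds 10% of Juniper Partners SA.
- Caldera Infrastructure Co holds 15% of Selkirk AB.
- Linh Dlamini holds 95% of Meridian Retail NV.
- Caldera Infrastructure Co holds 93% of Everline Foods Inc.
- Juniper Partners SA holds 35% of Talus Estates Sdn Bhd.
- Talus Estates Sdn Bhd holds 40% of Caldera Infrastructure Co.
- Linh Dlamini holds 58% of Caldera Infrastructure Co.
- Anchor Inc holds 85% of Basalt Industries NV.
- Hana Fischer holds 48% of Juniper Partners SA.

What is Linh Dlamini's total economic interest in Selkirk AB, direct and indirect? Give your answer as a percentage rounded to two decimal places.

Linh reaches Selkirk along 4 paths.
Via Caldera: 58% × 15% = 8.7%.
Via Meridian → Anchor → Talus → Caldera: 95% × 92% × 18% × 40% × 15% = 0.94392%.
Via Meridian → Juniper → Talus → Caldera: 95% × 22% × 35% × 40% × 15% = 0.4389%.
Via Juniper → Talus → Caldera: 10% × 35% × 40% × 15% = 0.21%.
Total: 8.7% + 0.94392% + 0.4389% + 0.21% = 10.29282%.
Rounded: 10.29%.

10.29%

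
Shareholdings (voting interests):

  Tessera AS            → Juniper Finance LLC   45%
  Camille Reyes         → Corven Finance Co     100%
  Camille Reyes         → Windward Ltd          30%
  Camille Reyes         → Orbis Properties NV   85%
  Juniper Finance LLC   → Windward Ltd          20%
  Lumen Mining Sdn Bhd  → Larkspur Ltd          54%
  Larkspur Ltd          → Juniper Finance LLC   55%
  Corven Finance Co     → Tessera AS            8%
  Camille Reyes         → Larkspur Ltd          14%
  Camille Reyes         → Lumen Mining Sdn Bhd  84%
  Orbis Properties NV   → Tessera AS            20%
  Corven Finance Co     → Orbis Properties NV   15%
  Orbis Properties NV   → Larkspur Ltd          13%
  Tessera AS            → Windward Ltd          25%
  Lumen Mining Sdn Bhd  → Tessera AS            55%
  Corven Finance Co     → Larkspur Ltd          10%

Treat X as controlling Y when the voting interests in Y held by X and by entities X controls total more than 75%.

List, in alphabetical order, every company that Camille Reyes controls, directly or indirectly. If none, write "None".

Corven Finance Co, Juniper Finance LLC, Larkspur Ltd, Lumen Mining Sdn Bhd, Orbis Properties NV, Tessera AS

Camille holds 100% of Corven, so Camille controls Corven.
Camille holds 84% of Lumen, so Camille controls Lumen.
Corven and Camille together hold 15% + 85% = 100% of Orbis, so Camille controls Orbis.
Lumen and Camille and Corven and Orbis together hold 54% + 14% + 10% + 13% = 91% of Larkspur, so Camille controls Larkspur.
Corven and Orbis and Lumen together hold 8% + 20% + 55% = 83% of Tessera, so Camille controls Tessera.
Tessera and Larkspur together hold 45% + 55% = 100% of Juniper, so Camille controls Juniper.
No other company's threshold is met.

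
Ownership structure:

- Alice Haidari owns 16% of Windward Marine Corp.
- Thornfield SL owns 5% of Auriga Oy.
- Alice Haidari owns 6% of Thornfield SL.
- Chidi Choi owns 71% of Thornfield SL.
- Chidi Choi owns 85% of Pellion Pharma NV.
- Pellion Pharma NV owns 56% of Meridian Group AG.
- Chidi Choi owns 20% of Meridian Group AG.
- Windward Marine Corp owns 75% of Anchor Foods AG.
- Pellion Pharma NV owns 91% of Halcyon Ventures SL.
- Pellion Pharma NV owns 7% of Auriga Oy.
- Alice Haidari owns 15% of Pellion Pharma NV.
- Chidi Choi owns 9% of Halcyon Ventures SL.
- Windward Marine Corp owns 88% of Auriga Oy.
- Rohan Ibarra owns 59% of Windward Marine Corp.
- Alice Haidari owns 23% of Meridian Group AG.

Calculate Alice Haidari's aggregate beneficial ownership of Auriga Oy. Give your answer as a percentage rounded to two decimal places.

Alice reaches Auriga along 3 paths.
Via Windward: 16% × 88% = 14.08%.
Via Thornfield: 6% × 5% = 0.3%.
Via Pellion: 15% × 7% = 1.05%.
Total: 14.08% + 0.3% + 1.05% = 15.43%.

15.43%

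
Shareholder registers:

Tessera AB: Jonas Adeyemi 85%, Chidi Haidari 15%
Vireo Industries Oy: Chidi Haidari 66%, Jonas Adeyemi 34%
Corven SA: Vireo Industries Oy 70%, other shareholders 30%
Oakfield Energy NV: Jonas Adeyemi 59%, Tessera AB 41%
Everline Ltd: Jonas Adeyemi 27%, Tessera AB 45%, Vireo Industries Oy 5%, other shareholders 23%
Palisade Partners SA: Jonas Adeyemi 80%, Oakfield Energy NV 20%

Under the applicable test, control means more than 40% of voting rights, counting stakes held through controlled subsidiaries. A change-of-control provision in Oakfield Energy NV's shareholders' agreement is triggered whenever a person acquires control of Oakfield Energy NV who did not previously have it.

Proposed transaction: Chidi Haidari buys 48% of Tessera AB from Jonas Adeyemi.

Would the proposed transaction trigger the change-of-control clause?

Yes

The purchase adds only to Chidi's holdings (Jonas's stake shrinks), so Chidi is the only person who could newly come to control Oakfield.
Chidi holds 66% of Vireo, so Chidi controls Vireo.
Vireo holds 70% of Corven, so Chidi controls Corven.
Neither Chidi nor any entity Chidi controls holds any voting interest in Oakfield.
So before the transaction, Chidi does not control Oakfield.
After the purchase, Chidi's direct stake in Tessera rises to 15% + 48% = 63%, and Jonas's stake falls to 37%.
Chidi holds 63% of Tessera, so Chidi controls Tessera.
Tessera holds 41% of Oakfield, so Chidi controls Oakfield.
Chidi did not control Oakfield before and does after, so the clause is triggered.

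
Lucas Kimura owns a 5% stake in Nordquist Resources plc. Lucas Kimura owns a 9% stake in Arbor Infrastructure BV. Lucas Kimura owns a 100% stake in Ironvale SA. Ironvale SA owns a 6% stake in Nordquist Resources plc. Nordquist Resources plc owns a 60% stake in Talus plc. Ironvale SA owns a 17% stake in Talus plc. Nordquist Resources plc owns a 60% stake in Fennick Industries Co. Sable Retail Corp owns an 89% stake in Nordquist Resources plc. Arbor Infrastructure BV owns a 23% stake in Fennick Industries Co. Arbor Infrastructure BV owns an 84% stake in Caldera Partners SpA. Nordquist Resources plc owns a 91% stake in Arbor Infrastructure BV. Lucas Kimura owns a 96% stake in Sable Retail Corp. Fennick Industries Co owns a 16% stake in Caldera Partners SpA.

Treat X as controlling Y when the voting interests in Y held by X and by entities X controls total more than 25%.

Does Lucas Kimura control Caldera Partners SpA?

Yes

Lucas holds 96% of Sable, so Lucas controls Sable.
Lucas holds 100% of Ironvale, so Lucas controls Ironvale.
Lucas and Ironvale and Sable together hold 5% + 6% + 89% = 100% of Nordquist, so Lucas controls Nordquist.
Lucas and Nordquist together hold 9% + 91% = 100% of Arbor, so Lucas controls Arbor.
Arbor and Nordquist together hold 23% + 60% = 83% of Fennick, so Lucas controls Fennick.
Arbor and Fennick together hold 84% + 16% = 100% of Caldera, so Lucas controls Caldera.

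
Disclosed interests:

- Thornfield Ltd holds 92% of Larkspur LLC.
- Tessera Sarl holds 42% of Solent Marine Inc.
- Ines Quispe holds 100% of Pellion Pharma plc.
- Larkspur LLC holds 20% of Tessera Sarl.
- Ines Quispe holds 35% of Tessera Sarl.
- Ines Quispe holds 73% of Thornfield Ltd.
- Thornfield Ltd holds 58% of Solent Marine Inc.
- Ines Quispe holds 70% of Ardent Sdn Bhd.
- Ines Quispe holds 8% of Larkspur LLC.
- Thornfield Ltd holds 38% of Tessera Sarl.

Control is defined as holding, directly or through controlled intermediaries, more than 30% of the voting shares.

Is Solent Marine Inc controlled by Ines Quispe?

Ines holds 73% of Thornfield, so Ines controls Thornfield.
Ines and Thornfield together hold 8% + 92% = 100% of Larkspur, so Ines controls Larkspur.
Ines and Thornfield and Larkspur together hold 35% + 38% + 20% = 93% of Tessera, so Ines controls Tessera.
Thornfield and Tessera together hold 58% + 42% = 100% of Solent, so Ines controls Solent.

Yes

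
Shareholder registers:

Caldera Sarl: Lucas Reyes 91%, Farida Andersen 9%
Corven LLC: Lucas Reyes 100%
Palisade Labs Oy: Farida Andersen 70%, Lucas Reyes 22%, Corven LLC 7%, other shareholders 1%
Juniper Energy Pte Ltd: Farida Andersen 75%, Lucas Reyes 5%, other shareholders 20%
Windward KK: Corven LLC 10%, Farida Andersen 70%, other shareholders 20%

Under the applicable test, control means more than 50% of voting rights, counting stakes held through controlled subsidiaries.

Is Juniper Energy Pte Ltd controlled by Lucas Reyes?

Lucas holds 91% of Caldera, so Lucas controls Caldera.
Lucas holds 100% of Corven, so Lucas controls Corven.
In Juniper, Lucas's side holds only 5%, not > 50%.
So Lucas does not control Juniper.

No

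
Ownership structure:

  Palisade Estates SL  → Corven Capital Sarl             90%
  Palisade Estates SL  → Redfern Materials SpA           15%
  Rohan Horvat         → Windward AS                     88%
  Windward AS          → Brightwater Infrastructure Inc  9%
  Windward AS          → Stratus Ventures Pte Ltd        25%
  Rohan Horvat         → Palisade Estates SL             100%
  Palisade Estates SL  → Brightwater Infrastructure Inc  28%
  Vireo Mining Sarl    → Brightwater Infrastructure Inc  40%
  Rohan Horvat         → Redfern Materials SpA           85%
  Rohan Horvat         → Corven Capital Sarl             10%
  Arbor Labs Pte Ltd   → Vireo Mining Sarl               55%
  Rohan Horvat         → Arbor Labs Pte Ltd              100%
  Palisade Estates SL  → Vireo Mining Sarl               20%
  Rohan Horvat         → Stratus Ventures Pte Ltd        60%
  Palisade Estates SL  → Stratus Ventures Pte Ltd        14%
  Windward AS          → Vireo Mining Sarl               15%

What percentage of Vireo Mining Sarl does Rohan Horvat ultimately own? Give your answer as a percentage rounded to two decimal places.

88.20%

Rohan reaches Vireo along 3 paths.
Via Arbor: 100% × 55% = 55%.
Via Windward: 88% × 15% = 13.2%.
Via Palisade: 100% × 20% = 20%.
Total: 55% + 13.2% + 20% = 88.2%.
Rounded: 88.20%.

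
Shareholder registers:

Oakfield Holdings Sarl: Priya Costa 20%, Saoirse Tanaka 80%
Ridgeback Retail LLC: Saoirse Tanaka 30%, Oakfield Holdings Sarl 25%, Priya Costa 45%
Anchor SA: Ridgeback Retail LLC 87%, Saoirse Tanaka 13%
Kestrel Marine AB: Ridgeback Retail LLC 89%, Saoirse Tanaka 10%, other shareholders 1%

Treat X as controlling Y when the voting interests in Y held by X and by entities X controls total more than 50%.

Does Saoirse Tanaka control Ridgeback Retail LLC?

Yes

Saoirse holds 80% of Oakfield, so Saoirse controls Oakfield.
Saoirse and Oakfield together hold 30% + 25% = 55% of Ridgeback, so Saoirse controls Ridgeback.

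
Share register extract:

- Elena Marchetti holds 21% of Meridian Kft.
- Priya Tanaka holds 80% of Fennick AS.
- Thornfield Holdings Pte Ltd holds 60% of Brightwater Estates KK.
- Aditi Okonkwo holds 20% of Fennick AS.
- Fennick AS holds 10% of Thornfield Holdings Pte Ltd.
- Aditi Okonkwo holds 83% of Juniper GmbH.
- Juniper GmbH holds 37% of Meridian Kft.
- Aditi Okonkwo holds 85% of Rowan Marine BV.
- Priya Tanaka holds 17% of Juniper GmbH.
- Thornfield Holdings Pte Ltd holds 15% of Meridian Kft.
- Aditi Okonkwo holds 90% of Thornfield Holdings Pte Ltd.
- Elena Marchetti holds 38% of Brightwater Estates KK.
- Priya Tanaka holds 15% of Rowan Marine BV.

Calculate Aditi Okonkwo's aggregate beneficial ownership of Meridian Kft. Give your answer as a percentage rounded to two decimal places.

44.51%

Aditi reaches Meridian along 3 paths.
Via Fennick → Thornfield: 20% × 10% × 15% = 0.3%.
Via Thornfield: 90% × 15% = 13.5%.
Via Juniper: 83% × 37% = 30.71%.
Total: 0.3% + 13.5% + 30.71% = 44.51%.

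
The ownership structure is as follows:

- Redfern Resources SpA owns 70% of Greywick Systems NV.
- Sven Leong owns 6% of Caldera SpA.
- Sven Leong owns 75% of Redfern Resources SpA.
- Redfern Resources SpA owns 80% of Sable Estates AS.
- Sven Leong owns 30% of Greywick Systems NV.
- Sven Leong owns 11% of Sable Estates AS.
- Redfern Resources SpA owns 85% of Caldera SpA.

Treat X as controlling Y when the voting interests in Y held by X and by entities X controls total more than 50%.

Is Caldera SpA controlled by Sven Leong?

Sven holds 75% of Redfern, so Sven controls Redfern.
Sven and Redfern together hold 6% + 85% = 91% of Caldera, so Sven controls Caldera.

Yes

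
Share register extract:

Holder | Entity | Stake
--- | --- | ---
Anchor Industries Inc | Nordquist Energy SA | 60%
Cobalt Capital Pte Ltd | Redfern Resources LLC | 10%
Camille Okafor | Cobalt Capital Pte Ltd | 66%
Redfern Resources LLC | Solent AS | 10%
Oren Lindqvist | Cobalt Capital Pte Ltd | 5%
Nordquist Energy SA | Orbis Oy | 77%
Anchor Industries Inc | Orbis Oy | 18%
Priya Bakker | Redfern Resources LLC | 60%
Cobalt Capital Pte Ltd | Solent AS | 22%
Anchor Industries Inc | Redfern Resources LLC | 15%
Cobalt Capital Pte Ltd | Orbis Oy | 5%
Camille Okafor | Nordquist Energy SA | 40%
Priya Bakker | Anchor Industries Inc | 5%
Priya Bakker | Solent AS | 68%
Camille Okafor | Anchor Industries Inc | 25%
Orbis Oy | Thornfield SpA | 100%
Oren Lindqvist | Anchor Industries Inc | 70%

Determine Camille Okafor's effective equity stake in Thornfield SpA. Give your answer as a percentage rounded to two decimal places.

Camille reaches Thornfield along 4 paths.
Via Anchor → Orbis: 25% × 18% × 100% = 4.5%.
Via Nordquist → Orbis: 40% × 77% × 100% = 30.8%.
Via Anchor → Nordquist → Orbis: 25% × 60% × 77% × 100% = 11.55%.
Via Cobalt → Orbis: 66% × 5% × 100% = 3.3%.
Total: 4.5% + 30.8% + 11.55% + 3.3% = 50.15%.

50.15%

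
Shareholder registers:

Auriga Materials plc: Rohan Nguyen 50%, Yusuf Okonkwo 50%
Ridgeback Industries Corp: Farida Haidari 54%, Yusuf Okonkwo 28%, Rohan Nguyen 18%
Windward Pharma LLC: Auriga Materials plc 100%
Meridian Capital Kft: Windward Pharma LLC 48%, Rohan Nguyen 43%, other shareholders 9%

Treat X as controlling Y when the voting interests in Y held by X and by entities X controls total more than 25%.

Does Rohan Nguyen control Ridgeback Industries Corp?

Rohan holds 50% of Auriga, so Rohan controls Auriga.
Auriga holds 100% of Windward, so Rohan controls Windward.
Windward and Rohan together hold 48% + 43% = 91% of Meridian, so Rohan controls Meridian.
In Ridgeback, Rohan's side holds only 18%, not > 25%.
So Rohan does not control Ridgeback.

No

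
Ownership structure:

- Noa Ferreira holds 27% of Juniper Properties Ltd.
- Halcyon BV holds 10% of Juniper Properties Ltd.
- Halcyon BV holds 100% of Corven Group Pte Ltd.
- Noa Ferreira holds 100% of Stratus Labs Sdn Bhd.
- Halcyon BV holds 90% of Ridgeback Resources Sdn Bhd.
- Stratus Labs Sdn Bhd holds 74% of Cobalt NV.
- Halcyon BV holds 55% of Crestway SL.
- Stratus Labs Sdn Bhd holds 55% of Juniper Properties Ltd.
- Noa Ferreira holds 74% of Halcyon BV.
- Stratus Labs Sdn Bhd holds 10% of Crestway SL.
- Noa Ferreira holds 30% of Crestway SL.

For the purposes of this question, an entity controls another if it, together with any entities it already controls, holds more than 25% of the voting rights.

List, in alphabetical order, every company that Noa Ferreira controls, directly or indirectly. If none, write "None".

Noa holds 100% of Stratus, so Noa controls Stratus.
Noa holds 74% of Halcyon, so Noa controls Halcyon.
Halcyon holds 90% of Ridgeback, so Noa controls Ridgeback.
Stratus and Noa and Halcyon together hold 10% + 30% + 55% = 95% of Crestway, so Noa controls Crestway.
Stratus holds 74% of Cobalt, so Noa controls Cobalt.
Halcyon holds 100% of Corven, so Noa controls Corven.
Halcyon and Stratus and Noa together hold 10% + 55% + 27% = 92% of Juniper, so Noa controls Juniper.

Cobalt NV, Corven Group Pte Ltd, Crestway SL, Halcyon BV, Juniper Properties Ltd, Ridgeback Resources Sdn Bhd, Stratus Labs Sdn Bhd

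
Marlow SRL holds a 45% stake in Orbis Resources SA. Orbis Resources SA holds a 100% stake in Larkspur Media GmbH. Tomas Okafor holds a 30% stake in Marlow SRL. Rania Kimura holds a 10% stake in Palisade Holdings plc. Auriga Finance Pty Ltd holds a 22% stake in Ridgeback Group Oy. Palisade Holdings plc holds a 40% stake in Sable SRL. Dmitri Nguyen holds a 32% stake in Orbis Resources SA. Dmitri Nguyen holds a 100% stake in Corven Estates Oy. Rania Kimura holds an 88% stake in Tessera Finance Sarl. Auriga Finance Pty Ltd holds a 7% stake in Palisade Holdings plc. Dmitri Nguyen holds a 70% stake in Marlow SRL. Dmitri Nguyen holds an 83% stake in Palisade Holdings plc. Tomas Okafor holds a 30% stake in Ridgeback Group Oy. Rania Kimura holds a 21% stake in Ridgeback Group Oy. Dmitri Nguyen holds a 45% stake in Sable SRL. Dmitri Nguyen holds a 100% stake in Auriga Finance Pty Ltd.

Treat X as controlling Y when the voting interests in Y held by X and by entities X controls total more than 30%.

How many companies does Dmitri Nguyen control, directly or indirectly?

Dmitri holds 100% of Auriga, so Dmitri controls Auriga.
Dmitri and Auriga together hold 83% + 7% = 90% of Palisade, so Dmitri controls Palisade.
Dmitri holds 70% of Marlow, so Dmitri controls Marlow.
Dmitri and Marlow together hold 32% + 45% = 77% of Orbis, so Dmitri controls Orbis.
Palisade and Dmitri together hold 40% + 45% = 85% of Sable, so Dmitri controls Sable.
Dmitri holds 100% of Corven, so Dmitri controls Corven.
Orbis holds 100% of Larkspur, so Dmitri controls Larkspur.
No other company's threshold is met.
Dmitri controls 7 companies.

7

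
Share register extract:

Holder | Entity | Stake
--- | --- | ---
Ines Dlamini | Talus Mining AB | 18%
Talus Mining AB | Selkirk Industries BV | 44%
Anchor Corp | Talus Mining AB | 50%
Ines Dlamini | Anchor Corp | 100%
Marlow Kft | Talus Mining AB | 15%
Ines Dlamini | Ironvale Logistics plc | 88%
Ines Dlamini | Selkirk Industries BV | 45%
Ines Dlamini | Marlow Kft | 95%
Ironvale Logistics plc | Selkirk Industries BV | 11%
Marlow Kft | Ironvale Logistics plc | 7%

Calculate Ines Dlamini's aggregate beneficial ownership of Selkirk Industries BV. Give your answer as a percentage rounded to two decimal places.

91.60%

Ines reaches Selkirk along 6 paths.
Via Marlow → Talus: 95% × 15% × 44% = 6.27%.
Via Anchor → Talus: 100% × 50% × 44% = 22%.
Via Talus: 18% × 44% = 7.92%.
Via Ironvale: 88% × 11% = 9.68%.
Via Marlow → Ironvale: 95% × 7% × 11% = 0.7315%.
Direct stake: 45% = 45%.
Total: 6.27% + 22% + 7.92% + 9.68% + 0.7315% + 45% = 91.6015%.
Rounded: 91.60%.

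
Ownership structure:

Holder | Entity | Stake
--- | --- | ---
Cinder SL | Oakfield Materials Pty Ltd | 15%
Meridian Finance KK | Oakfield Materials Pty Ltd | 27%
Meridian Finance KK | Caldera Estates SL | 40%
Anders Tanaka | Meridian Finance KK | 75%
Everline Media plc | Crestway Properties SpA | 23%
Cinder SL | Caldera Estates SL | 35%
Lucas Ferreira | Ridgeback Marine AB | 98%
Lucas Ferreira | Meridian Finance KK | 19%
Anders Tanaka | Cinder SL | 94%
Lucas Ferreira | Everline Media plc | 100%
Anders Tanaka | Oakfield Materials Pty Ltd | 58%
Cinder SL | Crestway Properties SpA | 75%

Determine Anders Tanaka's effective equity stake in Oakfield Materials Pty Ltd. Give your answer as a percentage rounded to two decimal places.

Anders reaches Oakfield along 3 paths.
Via Cinder: 94% × 15% = 14.1%.
Direct stake: 58% = 58%.
Via Meridian: 75% × 27% = 20.25%.
Total: 14.1% + 58% + 20.25% = 92.35%.

92.35%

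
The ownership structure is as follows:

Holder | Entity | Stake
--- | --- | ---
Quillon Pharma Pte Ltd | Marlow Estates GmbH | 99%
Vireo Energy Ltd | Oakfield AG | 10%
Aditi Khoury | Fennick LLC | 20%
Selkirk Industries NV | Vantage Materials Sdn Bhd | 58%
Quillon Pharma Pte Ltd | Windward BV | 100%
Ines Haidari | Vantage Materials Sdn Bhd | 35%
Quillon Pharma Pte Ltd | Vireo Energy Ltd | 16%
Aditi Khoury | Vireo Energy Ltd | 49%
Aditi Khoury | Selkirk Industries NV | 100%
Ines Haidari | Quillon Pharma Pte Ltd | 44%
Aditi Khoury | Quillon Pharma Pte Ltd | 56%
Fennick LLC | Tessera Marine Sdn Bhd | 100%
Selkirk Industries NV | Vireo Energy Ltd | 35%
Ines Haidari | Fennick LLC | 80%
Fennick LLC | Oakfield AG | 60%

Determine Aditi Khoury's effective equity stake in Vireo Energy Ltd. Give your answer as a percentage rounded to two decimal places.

92.96%

Aditi reaches Vireo along 3 paths.
Via Selkirk: 100% × 35% = 35%.
Direct stake: 49% = 49%.
Via Quillon: 56% × 16% = 8.96%.
Total: 35% + 49% + 8.96% = 92.96%.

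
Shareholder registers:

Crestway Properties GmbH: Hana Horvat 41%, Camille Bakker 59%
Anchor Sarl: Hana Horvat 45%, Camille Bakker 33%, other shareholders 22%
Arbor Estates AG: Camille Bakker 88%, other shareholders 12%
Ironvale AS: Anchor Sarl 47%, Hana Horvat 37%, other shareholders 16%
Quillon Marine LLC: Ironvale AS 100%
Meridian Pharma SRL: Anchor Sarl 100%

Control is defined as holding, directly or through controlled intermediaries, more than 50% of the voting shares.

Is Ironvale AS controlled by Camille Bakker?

Camille holds 59% of Crestway, so Camille controls Crestway.
Camille holds 88% of Arbor, so Camille controls Arbor.
Neither Camille nor any entity Camille controls holds any voting interest in Ironvale.
So Camille does not control Ironvale.

No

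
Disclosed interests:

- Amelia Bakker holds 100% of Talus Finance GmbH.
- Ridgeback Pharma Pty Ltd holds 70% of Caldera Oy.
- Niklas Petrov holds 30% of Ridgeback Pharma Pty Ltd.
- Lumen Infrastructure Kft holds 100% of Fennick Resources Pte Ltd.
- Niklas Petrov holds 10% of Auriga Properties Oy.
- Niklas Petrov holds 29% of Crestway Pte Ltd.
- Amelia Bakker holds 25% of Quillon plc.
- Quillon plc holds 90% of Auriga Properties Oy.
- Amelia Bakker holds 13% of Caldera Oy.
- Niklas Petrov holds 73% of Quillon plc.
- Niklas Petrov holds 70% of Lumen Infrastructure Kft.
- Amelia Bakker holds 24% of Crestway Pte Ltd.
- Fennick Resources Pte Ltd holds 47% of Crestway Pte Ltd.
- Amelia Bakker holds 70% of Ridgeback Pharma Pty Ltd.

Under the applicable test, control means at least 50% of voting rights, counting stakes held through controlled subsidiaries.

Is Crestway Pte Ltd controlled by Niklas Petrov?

Yes

Niklas holds 70% of Lumen, so Niklas controls Lumen.
Lumen holds 100% of Fennick, so Niklas controls Fennick.
Fennick and Niklas together hold 47% + 29% = 76% of Crestway, so Niklas controls Crestway.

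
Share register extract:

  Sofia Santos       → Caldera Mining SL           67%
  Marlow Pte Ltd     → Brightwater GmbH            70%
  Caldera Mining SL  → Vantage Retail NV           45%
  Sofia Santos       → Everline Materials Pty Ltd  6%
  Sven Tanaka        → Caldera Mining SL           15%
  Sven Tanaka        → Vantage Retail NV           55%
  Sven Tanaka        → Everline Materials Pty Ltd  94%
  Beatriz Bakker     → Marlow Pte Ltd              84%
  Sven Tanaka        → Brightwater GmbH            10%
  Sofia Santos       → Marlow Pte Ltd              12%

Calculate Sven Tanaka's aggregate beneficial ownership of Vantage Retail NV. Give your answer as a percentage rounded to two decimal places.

61.75%

Sven reaches Vantage along 2 paths.
Via Caldera: 15% × 45% = 6.75%.
Direct stake: 55% = 55%.
Total: 6.75% + 55% = 61.75%.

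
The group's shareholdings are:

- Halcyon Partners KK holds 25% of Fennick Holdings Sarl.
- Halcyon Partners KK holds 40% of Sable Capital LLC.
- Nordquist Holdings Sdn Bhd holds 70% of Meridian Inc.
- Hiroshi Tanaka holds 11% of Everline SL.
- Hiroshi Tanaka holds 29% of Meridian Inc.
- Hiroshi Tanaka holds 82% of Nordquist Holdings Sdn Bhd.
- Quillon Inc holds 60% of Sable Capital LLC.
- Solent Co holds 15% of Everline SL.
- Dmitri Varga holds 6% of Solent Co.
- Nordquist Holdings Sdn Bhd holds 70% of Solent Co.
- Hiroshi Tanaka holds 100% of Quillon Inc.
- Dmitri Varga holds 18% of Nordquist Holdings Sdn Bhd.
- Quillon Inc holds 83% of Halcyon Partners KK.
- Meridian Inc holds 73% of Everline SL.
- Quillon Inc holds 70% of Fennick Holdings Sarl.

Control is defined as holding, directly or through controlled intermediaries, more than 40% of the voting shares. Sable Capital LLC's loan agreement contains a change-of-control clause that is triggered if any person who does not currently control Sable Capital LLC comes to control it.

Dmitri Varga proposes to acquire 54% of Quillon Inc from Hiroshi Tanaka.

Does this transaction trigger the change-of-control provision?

Yes

The purchase adds only to Dmitri's holdings (Hiroshi's stake shrinks), so Dmitri is the only person who could newly come to control Sable.
Dmitri's largest direct stake is 18% in Nordquist, which does not meet the threshold, so Dmitri controls no company.
Neither Dmitri nor any entity Dmitri controls holds any voting interest in Sable.
So before the transaction, Dmitri does not control Sable.
After the purchase, Dmitri holds 54% of Quillon directly, and Hiroshi's stake falls to 46%.
Dmitri holds 54% of Quillon, so Dmitri controls Quillon.
Quillon holds 83% of Halcyon, so Dmitri controls Halcyon.
Halcyon and Quillon together hold 40% + 60% = 100% of Sable, so Dmitri controls Sable.
Dmitri did not control Sable before and does after, so the clause is triggered.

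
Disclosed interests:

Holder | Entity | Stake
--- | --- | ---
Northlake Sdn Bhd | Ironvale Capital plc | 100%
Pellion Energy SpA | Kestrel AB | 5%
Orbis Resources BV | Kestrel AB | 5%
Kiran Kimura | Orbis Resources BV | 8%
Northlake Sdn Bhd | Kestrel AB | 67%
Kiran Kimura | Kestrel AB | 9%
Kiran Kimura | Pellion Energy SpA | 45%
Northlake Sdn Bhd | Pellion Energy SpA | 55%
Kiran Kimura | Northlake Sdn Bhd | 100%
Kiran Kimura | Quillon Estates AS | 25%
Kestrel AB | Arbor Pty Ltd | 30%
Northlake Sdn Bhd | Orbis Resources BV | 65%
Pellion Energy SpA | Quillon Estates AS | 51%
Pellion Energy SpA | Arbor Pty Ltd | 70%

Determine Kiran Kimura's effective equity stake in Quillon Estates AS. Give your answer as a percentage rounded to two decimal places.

Kiran reaches Quillon along 3 paths.
Direct stake: 25% = 25%.
Via Pellion: 45% × 51% = 22.95%.
Via Northlake → Pellion: 100% × 55% × 51% = 28.05%.
Total: 25% + 22.95% + 28.05% = 76%.
Rounded: 76.00%.

76.00%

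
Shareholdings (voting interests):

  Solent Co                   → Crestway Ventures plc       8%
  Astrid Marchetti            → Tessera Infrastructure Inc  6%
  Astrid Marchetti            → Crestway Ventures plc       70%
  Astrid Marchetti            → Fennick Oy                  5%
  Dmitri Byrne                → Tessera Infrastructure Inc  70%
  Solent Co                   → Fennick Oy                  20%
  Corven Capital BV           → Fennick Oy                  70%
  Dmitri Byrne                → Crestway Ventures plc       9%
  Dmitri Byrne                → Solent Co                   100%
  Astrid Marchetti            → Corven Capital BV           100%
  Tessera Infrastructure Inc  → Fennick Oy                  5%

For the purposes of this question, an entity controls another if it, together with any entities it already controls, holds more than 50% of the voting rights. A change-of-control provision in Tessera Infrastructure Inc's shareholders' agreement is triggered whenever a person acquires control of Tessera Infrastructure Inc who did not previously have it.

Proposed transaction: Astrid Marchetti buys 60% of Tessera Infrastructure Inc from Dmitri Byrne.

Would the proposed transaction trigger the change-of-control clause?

Yes

The purchase adds only to Astrid's holdings (Dmitri's stake shrinks), so Astrid is the only person who could newly come to control Tessera.
Astrid holds 100% of Corven, so Astrid controls Corven.
Astrid holds 70% of Crestway, so Astrid controls Crestway.
Corven and Astrid together hold 70% + 5% = 75% of Fennick, so Astrid controls Fennick.
In Tessera, Astrid's side holds only 6%, not > 50%.
So before the transaction, Astrid does not control Tessera.
After the purchase, Astrid's direct stake in Tessera rises to 6% + 60% = 66%, and Dmitri's stake falls to 10%.
Astrid holds 66% of Tessera, so Astrid controls Tessera.
Astrid did not control Tessera before and does after, so the clause is triggered.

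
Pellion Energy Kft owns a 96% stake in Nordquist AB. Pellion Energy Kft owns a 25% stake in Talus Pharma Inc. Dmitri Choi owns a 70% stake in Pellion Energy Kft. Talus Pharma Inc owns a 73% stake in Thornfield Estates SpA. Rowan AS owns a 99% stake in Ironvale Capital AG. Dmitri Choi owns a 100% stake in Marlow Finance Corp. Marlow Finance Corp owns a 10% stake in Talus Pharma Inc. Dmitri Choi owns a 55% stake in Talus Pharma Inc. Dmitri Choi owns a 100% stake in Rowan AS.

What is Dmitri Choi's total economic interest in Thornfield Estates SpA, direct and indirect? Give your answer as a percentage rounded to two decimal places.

Dmitri reaches Thornfield along 3 paths.
Via Marlow → Talus: 100% × 10% × 73% = 7.3%.
Via Talus: 55% × 73% = 40.15%.
Via Pellion → Talus: 70% × 25% × 73% = 12.775%.
Total: 7.3% + 40.15% + 12.775% = 60.225%.
Rounded: 60.23%.

60.23%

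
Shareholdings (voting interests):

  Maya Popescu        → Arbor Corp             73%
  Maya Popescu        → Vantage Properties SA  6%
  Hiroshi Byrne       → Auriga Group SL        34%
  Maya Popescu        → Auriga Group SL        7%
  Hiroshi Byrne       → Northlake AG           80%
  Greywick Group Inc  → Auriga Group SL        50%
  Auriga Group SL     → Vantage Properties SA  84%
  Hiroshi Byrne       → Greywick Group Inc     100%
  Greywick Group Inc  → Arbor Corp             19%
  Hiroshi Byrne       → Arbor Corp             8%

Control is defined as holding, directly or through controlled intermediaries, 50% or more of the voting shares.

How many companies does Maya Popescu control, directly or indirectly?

Maya holds 73% of Arbor, so Maya controls Arbor.
No other company's threshold is met.
Maya controls 1 company.

1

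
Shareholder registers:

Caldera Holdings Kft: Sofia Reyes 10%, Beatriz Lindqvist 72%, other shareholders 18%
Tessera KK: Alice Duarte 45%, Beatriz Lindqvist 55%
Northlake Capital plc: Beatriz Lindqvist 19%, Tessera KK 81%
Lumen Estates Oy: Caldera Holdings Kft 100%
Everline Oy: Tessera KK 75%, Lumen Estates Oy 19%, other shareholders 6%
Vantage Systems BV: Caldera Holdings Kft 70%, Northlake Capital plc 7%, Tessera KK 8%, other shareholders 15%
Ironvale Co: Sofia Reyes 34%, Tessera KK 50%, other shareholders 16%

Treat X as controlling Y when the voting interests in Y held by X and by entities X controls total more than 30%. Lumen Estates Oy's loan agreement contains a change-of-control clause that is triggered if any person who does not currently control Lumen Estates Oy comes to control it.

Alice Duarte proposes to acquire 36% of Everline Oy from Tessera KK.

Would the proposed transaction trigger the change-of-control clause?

The purchase adds only to Alice's holdings (Tessera's stake shrinks), so Alice is the only person who could newly come to control Lumen.
Alice holds 45% of Tessera, so Alice controls Tessera.
Tessera holds 81% of Northlake, so Alice controls Northlake.
Tessera holds 75% of Everline, so Alice controls Everline.
Tessera holds 50% of Ironvale, so Alice controls Ironvale.
Neither Alice nor any entity Alice controls holds any voting interest in Lumen.
So before the transaction, Alice does not control Lumen.
After the purchase, Alice holds 36% of Everline directly, and Tessera's stake falls to 39%.
Tessera and Alice together hold 39% + 36% = 75% of Everline, so Alice controls Everline.
After the transaction, neither Alice nor any entity Alice controls holds a voting interest in Lumen, so Alice still does not control it.
No new person acquires control, so the clause is not triggered.

No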